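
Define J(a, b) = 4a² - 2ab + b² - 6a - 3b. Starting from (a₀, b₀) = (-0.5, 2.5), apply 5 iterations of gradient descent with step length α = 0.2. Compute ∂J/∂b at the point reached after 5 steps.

-1.13568

∇J = (8a - 2b - 6, -2a + 2b - 3)
(a₁, b₁) = (-0.5, 2.5) − 0.2·(-15, 3) = (2.5, 1.9)
(a₂, b₂) = (2.5, 1.9) − 0.2·(10.2, -4.2) = (0.46, 2.74)
(a₃, b₃) = (0.46, 2.74) − 0.2·(-7.8, 1.56) = (2.02, 2.428)
(a₄, b₄) = (2.02, 2.428) − 0.2·(5.304, -2.184) = (0.9592, 2.8648)
(a₅, b₅) = (0.9592, 2.8648) − 0.2·(-4.056, 0.8112) = (1.7704, 2.70256)
∂J/∂b at (1.7704, 2.70256) = -1.13568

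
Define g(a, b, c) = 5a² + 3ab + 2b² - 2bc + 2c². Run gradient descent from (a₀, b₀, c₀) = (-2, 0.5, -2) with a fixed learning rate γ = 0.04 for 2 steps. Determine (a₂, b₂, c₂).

∇g = (10a + 3b, 3a + 4b - 2c, -2b + 4c)
Step 1: at (-2, 0.5, -2), ∇g = (-18.5, 0, -9) → (-2, 0.5, -2) − 0.04·(-18.5, 0, -9) = (-1.26, 0.5, -1.64)
Step 2: at (-1.26, 0.5, -1.64), ∇g = (-11.1, 1.5, -7.56) → (-1.26, 0.5, -1.64) − 0.04·(-11.1, 1.5, -7.56) = (-0.816, 0.44, -1.3376)

(-0.816, 0.44, -1.3376)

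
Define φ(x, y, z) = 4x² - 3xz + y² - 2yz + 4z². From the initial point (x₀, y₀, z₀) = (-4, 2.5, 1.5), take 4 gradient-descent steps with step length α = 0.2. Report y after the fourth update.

∇φ = (8x - 3z, 2y - 2z, -3x - 2y + 8z)
(x₁, y₁, z₁) = (-4, 2.5, 1.5) − 0.2·(-36.5, 2, 19) = (3.3, 2.1, -2.3)
(x₂, y₂, z₂) = (3.3, 2.1, -2.3) − 0.2·(33.3, 8.8, -32.5) = (-3.36, 0.34, 4.2)
(x₃, y₃, z₃) = (-3.36, 0.34, 4.2) − 0.2·(-39.48, -7.72, 43) = (4.536, 1.884, -4.4)
(x₄, y₄, z₄) = (4.536, 1.884, -4.4) − 0.2·(49.488, 12.568, -52.576) = (-5.3616, -0.6296, 6.1152)
y = -0.6296

-0.6296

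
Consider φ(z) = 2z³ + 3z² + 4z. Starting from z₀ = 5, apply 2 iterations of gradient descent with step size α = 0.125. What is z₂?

φ′(z) = 6z² + 6z + 4
Step 1: φ′(5) = 184; z₁ = 5 − 0.125·184 = -18
Step 2: φ′(-18) = 1840; z₂ = -18 − 0.125·1840 = -248

-248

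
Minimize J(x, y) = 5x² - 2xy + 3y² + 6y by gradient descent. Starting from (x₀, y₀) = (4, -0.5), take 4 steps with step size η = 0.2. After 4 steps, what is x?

6.0544

∇J = (10x - 2y, -2x + 6y + 6)
(x₁, y₁) = (4, -0.5) − 0.2·(41, -5) = (-4.2, 0.5)
(x₂, y₂) = (-4.2, 0.5) − 0.2·(-43, 17.4) = (4.4, -2.98)
(x₃, y₃) = (4.4, -2.98) − 0.2·(49.96, -20.68) = (-5.592, 1.156)
(x₄, y₄) = (-5.592, 1.156) − 0.2·(-58.232, 24.12) = (6.0544, -3.668)
x = 6.0544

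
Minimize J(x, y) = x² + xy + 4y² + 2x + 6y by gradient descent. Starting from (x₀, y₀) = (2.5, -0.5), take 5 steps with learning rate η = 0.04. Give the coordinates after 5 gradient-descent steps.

∇J = (2x + y + 2, x + 8y + 6)
(x₁, y₁) = (2.5, -0.5) − 0.04·(6.5, 4.5) = (2.24, -0.68)
(x₂, y₂) = (2.24, -0.68) − 0.04·(5.8, 2.8) = (2.008, -0.792)
(x₃, y₃) = (2.008, -0.792) − 0.04·(5.224, 1.672) = (1.79904, -0.85888)
(x₄, y₄) = (1.79904, -0.85888) − 0.04·(4.7392, 0.928) = (1.609472, -0.896)
(x₅, y₅) = (1.609472, -0.896) − 0.04·(4.322944, 0.441472) = (1.43655424, -0.91365888)

(1.43655424, -0.91365888)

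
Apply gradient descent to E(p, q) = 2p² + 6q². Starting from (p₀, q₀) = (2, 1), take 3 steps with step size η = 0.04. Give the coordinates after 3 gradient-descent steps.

∇E = (4p, 12q)
Step 1: at (2, 1), ∇E = (8, 12) → (2, 1) − 0.04·(8, 12) = (1.68, 0.52)
Step 2: at (1.68, 0.52), ∇E = (6.72, 6.24) → (1.68, 0.52) − 0.04·(6.72, 6.24) = (1.4112, 0.2704)
Step 3: at (1.4112, 0.2704), ∇E = (5.6448, 3.2448) → (1.4112, 0.2704) − 0.04·(5.6448, 3.2448) = (1.185408, 0.140608)

(1.185408, 0.140608)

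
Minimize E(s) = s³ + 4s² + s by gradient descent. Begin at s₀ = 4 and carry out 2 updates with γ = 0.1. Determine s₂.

E′(s) = 3s² + 8s + 1
s₁ = 4 − 0.1·81 = -4.1
s₂ = -4.1 − 0.1·18.63 = -5.963

-5.963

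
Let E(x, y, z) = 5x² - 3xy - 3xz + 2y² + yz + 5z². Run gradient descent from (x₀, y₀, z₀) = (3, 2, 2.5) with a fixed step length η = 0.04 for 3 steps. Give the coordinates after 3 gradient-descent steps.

(1.483488, 1.716128, 0.9112)

∇E = (10x - 3y - 3z, -3x + 4y + z, -3x + y + 10z)
(x₁, y₁, z₁) = (3, 2, 2.5) − 0.04·(16.5, 1.5, 18) = (2.34, 1.94, 1.78)
(x₂, y₂, z₂) = (2.34, 1.94, 1.78) − 0.04·(12.24, 2.52, 12.72) = (1.8504, 1.8392, 1.2712)
(x₃, y₃, z₃) = (1.8504, 1.8392, 1.2712) − 0.04·(9.1728, 3.0768, 9) = (1.483488, 1.716128, 0.9112)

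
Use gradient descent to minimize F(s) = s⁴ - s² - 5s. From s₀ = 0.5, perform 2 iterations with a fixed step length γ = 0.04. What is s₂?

0.91788032

F′(s) = 4s³ - 2s - 5
Step 1: F′(0.5) = -5.5; s₁ = 0.5 − 0.04·(-5.5) = 0.72
Step 2: F′(0.72) = -4.947008; s₂ = 0.72 − 0.04·(-4.947008) = 0.91788032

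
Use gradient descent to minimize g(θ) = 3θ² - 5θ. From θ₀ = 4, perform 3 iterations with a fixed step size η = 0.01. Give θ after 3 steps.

3.463516

g′(θ) = 6θ - 5
θ₁ = 4 − 0.01·19 = 3.81
θ₂ = 3.81 − 0.01·17.86 = 3.6314
θ₃ = 3.6314 − 0.01·16.7884 = 3.463516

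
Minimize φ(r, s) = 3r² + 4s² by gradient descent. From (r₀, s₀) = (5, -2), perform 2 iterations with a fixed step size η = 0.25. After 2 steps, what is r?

1.25

∇φ = (6r, 8s)
(r₁, s₁) = (5, -2) − 0.25·(30, -16) = (-2.5, 2)
(r₂, s₂) = (-2.5, 2) − 0.25·(-15, 16) = (1.25, -2)
r = 1.25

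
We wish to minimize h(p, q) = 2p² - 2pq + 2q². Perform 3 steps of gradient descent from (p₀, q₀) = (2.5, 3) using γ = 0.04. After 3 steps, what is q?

∇h = (4p - 2q, -2p + 4q)
Step 1: at (2.5, 3), ∇h = (4, 7) → (2.5, 3) − 0.04·(4, 7) = (2.34, 2.72)
Step 2: at (2.34, 2.72), ∇h = (3.92, 6.2) → (2.34, 2.72) − 0.04·(3.92, 6.2) = (2.1832, 2.472)
Step 3: at (2.1832, 2.472), ∇h = (3.7888, 5.5216) → (2.1832, 2.472) − 0.04·(3.7888, 5.5216) = (2.031648, 2.251136)
q = 2.251136

2.251136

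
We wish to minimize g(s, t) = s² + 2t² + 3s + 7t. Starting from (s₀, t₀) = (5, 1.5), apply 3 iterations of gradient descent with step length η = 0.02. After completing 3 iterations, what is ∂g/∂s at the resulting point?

∇g = (2s + 3, 4t + 7)
Step 1: at (5, 1.5), ∇g = (13, 13) → (5, 1.5) − 0.02·(13, 13) = (4.74, 1.24)
Step 2: at (4.74, 1.24), ∇g = (12.48, 11.96) → (4.74, 1.24) − 0.02·(12.48, 11.96) = (4.4904, 1.0008)
Step 3: at (4.4904, 1.0008), ∇g = (11.9808, 11.0032) → (4.4904, 1.0008) − 0.02·(11.9808, 11.0032) = (4.250784, 0.780736)
∂g/∂s at (4.250784, 0.780736) = 11.501568

11.501568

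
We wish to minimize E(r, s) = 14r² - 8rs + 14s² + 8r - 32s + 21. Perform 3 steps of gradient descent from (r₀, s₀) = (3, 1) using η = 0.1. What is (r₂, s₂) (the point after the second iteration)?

∇E = (28r - 8s + 8, -8r + 28s - 32)
(r₁, s₁) = (3, 1) − 0.1·(84, -28) = (-5.4, 3.8)
(r₂, s₂) = (-5.4, 3.8) − 0.1·(-173.6, 117.6) = (11.96, -7.96)

(11.96, -7.96)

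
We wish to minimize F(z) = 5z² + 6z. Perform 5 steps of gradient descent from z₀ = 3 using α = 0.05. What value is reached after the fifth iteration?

-0.4875

F′(z) = 10z + 6
Step 1: F′(3) = 36; z₁ = 3 − 0.05·36 = 1.2
Step 2: F′(1.2) = 18; z₂ = 1.2 − 0.05·18 = 0.3
Step 3: F′(0.3) = 9; z₃ = 0.3 − 0.05·9 = -0.15
Step 4: F′(-0.15) = 4.5; z₄ = -0.15 − 0.05·4.5 = -0.375
Step 5: F′(-0.375) = 2.25; z₅ = -0.375 − 0.05·2.25 = -0.4875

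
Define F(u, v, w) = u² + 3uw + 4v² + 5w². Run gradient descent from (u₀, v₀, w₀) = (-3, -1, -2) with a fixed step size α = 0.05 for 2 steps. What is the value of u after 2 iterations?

∇F = (2u + 3w, 8v, 3u + 10w)
Step 1: at (-3, -1, -2), ∇F = (-12, -8, -29) → (-3, -1, -2) − 0.05·(-12, -8, -29) = (-2.4, -0.6, -0.55)
Step 2: at (-2.4, -0.6, -0.55), ∇F = (-6.45, -4.8, -12.7) → (-2.4, -0.6, -0.55) − 0.05·(-6.45, -4.8, -12.7) = (-2.0775, -0.36, 0.085)
u = -2.0775

-2.0775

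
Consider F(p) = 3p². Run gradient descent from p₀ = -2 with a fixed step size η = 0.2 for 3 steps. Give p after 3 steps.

0.016

F′(p) = 6p
p₁ = -2 − 0.2·(-12) = 0.4
p₂ = 0.4 − 0.2·2.4 = -0.08
p₃ = -0.08 − 0.2·(-0.48) = 0.016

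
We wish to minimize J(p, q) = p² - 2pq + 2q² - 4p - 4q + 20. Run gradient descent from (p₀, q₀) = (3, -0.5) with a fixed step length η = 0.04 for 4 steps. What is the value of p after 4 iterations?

∇J = (2p - 2q - 4, -2p + 4q - 4)
(p₁, q₁) = (3, -0.5) − 0.04·(3, -12) = (2.88, -0.02)
(p₂, q₂) = (2.88, -0.02) − 0.04·(1.8, -9.84) = (2.808, 0.3736)
(p₃, q₃) = (2.808, 0.3736) − 0.04·(0.8688, -8.1216) = (2.773248, 0.698464)
(p₄, q₄) = (2.773248, 0.698464) − 0.04·(0.149568, -6.75264) = (2.76726528, 0.9685696)
p = 2.76726528

2.76726528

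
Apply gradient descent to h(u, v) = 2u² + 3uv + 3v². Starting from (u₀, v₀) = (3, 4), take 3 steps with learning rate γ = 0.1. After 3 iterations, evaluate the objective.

0.006375

∇h = (4u + 3v, 3u + 6v)
(u₁, v₁) = (3, 4) − 0.1·(24, 33) = (0.6, 0.7)
(u₂, v₂) = (0.6, 0.7) − 0.1·(4.5, 6) = (0.15, 0.1)
(u₃, v₃) = (0.15, 0.1) − 0.1·(0.9, 1.05) = (0.06, -0.005)
h(0.06, -0.005) = 0.006375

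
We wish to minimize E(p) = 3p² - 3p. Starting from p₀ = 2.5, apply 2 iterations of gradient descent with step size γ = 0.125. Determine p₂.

E′(p) = 6p - 3
Step 1: E′(2.5) = 12; p₁ = 2.5 − 0.125·12 = 1
Step 2: E′(1) = 3; p₂ = 1 − 0.125·3 = 0.625

0.625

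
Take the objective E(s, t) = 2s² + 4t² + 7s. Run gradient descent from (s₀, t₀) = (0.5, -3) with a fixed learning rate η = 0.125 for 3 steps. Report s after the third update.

∇E = (4s + 7, 8t)
Step 1: at (0.5, -3), ∇E = (9, -24) → (0.5, -3) − 0.125·(9, -24) = (-0.625, 0)
Step 2: at (-0.625, 0), ∇E = (4.5, 0) → (-0.625, 0) − 0.125·(4.5, 0) = (-1.1875, 0)
Step 3: at (-1.1875, 0), ∇E = (2.25, 0) → (-1.1875, 0) − 0.125·(2.25, 0) = (-1.46875, 0)
s = -1.46875

-1.46875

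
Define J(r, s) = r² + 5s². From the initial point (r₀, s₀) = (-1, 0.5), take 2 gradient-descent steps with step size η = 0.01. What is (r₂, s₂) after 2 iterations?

(-0.9604, 0.405)

∇J = (2r, 10s)
Step 1: at (-1, 0.5), ∇J = (-2, 5) → (-1, 0.5) − 0.01·(-2, 5) = (-0.98, 0.45)
Step 2: at (-0.98, 0.45), ∇J = (-1.96, 4.5) → (-0.98, 0.45) − 0.01·(-1.96, 4.5) = (-0.9604, 0.405)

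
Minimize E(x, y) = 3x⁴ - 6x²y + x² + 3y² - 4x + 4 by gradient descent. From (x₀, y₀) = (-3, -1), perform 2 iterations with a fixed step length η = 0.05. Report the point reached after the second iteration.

∇E = (12x³ - 12xy + 2x - 4, -6x² + 6y)
(x₁, y₁) = (-3, -1) − 0.05·(-370, -60) = (15.5, 2)
(x₂, y₂) = (15.5, 2) − 0.05·(44341.5, -1429.5) = (-2201.575, 73.475)

(-2201.575, 73.475)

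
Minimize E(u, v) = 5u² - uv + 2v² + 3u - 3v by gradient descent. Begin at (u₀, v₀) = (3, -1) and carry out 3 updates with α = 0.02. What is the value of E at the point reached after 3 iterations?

15.758021889024

∇E = (10u - v + 3, -u + 4v - 3)
Step 1: at (3, -1), ∇E = (34, -10) → (3, -1) − 0.02·(34, -10) = (2.32, -0.8)
Step 2: at (2.32, -0.8), ∇E = (27, -8.52) → (2.32, -0.8) − 0.02·(27, -8.52) = (1.78, -0.6296)
Step 3: at (1.78, -0.6296), ∇E = (21.4296, -7.2984) → (1.78, -0.6296) − 0.02·(21.4296, -7.2984) = (1.351408, -0.483632)
E(1.351408, -0.483632) = 15.758021889024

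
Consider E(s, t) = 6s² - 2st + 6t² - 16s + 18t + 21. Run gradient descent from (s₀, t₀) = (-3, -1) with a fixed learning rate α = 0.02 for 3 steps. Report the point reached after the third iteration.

∇E = (12s - 2t - 16, -2s + 12t + 18)
Step 1: at (-3, -1), ∇E = (-50, 12) → (-3, -1) − 0.02·(-50, 12) = (-2, -1.24)
Step 2: at (-2, -1.24), ∇E = (-37.52, 7.12) → (-2, -1.24) − 0.02·(-37.52, 7.12) = (-1.2496, -1.3824)
Step 3: at (-1.2496, -1.3824), ∇E = (-28.2304, 3.9104) → (-1.2496, -1.3824) − 0.02·(-28.2304, 3.9104) = (-0.684992, -1.460608)

(-0.684992, -1.460608)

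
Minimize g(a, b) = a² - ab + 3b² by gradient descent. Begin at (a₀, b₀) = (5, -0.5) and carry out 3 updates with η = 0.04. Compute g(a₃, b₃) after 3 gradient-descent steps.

14.326685433856

∇g = (2a - b, -a + 6b)
Step 1: at (5, -0.5), ∇g = (10.5, -8) → (5, -0.5) − 0.04·(10.5, -8) = (4.58, -0.18)
Step 2: at (4.58, -0.18), ∇g = (9.34, -5.66) → (4.58, -0.18) − 0.04·(9.34, -5.66) = (4.2064, 0.0464)
Step 3: at (4.2064, 0.0464), ∇g = (8.3664, -3.928) → (4.2064, 0.0464) − 0.04·(8.3664, -3.928) = (3.871744, 0.20352)
g(3.871744, 0.20352) = 14.326685433856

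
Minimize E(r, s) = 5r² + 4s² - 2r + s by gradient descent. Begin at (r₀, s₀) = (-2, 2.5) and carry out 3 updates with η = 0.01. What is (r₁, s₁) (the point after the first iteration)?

(-1.78, 2.29)

∇E = (10r - 2, 8s + 1)
(r₁, s₁) = (-2, 2.5) − 0.01·(-22, 21) = (-1.78, 2.29)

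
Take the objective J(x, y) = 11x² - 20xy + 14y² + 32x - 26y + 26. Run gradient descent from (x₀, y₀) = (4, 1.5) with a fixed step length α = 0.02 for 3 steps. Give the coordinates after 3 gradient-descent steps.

(1.36352, 2.355808)

∇J = (22x - 20y + 32, -20x + 28y - 26)
(x₁, y₁) = (4, 1.5) − 0.02·(90, -64) = (2.2, 2.78)
(x₂, y₂) = (2.2, 2.78) − 0.02·(24.8, 7.84) = (1.704, 2.6232)
(x₃, y₃) = (1.704, 2.6232) − 0.02·(17.024, 13.3696) = (1.36352, 2.355808)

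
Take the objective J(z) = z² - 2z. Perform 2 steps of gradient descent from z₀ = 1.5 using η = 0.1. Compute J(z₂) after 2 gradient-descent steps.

-0.8976

J′(z) = 2z - 2
Step 1: J′(1.5) = 1; z₁ = 1.5 − 0.1·1 = 1.4
Step 2: J′(1.4) = 0.8; z₂ = 1.4 − 0.1·0.8 = 1.32
J(1.32) = -0.8976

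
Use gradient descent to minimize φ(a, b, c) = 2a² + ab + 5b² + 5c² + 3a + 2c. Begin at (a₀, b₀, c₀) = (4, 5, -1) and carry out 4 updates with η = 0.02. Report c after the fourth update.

-0.52768

∇φ = (4a + b + 3, a + 10b, 10c + 2)
Step 1: at (4, 5, -1), ∇φ = (24, 54, -8) → (4, 5, -1) − 0.02·(24, 54, -8) = (3.52, 3.92, -0.84)
Step 2: at (3.52, 3.92, -0.84), ∇φ = (21, 42.72, -6.4) → (3.52, 3.92, -0.84) − 0.02·(21, 42.72, -6.4) = (3.1, 3.0656, -0.712)
Step 3: at (3.1, 3.0656, -0.712), ∇φ = (18.4656, 33.756, -5.12) → (3.1, 3.0656, -0.712) − 0.02·(18.4656, 33.756, -5.12) = (2.730688, 2.39048, -0.6096)
Step 4: at (2.730688, 2.39048, -0.6096), ∇φ = (16.313232, 26.635488, -4.096) → (2.730688, 2.39048, -0.6096) − 0.02·(16.313232, 26.635488, -4.096) = (2.40442336, 1.85777024, -0.52768)
c = -0.52768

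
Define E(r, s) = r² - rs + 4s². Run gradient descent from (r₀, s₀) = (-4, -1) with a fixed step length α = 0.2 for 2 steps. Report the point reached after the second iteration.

(-1.6, -0.4)

∇E = (2r - s, -r + 8s)
Step 1: at (-4, -1), ∇E = (-7, -4) → (-4, -1) − 0.2·(-7, -4) = (-2.6, -0.2)
Step 2: at (-2.6, -0.2), ∇E = (-5, 1) → (-2.6, -0.2) − 0.2·(-5, 1) = (-1.6, -0.4)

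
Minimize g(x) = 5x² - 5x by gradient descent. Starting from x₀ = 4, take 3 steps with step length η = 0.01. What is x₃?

g′(x) = 10x - 5
Step 1: g′(4) = 35; x₁ = 4 − 0.01·35 = 3.65
Step 2: g′(3.65) = 31.5; x₂ = 3.65 − 0.01·31.5 = 3.335
Step 3: g′(3.335) = 28.35; x₃ = 3.335 − 0.01·28.35 = 3.0515

3.0515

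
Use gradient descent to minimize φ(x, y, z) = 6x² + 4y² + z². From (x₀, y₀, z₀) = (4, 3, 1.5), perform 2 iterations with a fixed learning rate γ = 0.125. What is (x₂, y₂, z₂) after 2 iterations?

∇φ = (12x, 8y, 2z)
(x₁, y₁, z₁) = (4, 3, 1.5) − 0.125·(48, 24, 3) = (-2, 0, 1.125)
(x₂, y₂, z₂) = (-2, 0, 1.125) − 0.125·(-24, 0, 2.25) = (1, 0, 0.84375)

(1, 0, 0.84375)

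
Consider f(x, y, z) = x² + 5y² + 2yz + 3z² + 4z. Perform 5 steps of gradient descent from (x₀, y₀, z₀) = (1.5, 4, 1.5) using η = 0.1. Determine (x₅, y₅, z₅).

(0.49152, 0.13712, -0.70048)

∇f = (2x, 10y + 2z, 2y + 6z + 4)
(x₁, y₁, z₁) = (1.5, 4, 1.5) − 0.1·(3, 43, 21) = (1.2, -0.3, -0.6)
(x₂, y₂, z₂) = (1.2, -0.3, -0.6) − 0.1·(2.4, -4.2, -0.2) = (0.96, 0.12, -0.58)
(x₃, y₃, z₃) = (0.96, 0.12, -0.58) − 0.1·(1.92, 0.04, 0.76) = (0.768, 0.116, -0.656)
(x₄, y₄, z₄) = (0.768, 0.116, -0.656) − 0.1·(1.536, -0.152, 0.296) = (0.6144, 0.1312, -0.6856)
(x₅, y₅, z₅) = (0.6144, 0.1312, -0.6856) − 0.1·(1.2288, -0.0592, 0.1488) = (0.49152, 0.13712, -0.70048)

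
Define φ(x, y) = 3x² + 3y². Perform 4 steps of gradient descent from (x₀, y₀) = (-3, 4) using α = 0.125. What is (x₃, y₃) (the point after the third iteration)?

∇φ = (6x, 6y)
(x₁, y₁) = (-3, 4) − 0.125·(-18, 24) = (-0.75, 1)
(x₂, y₂) = (-0.75, 1) − 0.125·(-4.5, 6) = (-0.1875, 0.25)
(x₃, y₃) = (-0.1875, 0.25) − 0.125·(-1.125, 1.5) = (-0.046875, 0.0625)

(-0.046875, 0.0625)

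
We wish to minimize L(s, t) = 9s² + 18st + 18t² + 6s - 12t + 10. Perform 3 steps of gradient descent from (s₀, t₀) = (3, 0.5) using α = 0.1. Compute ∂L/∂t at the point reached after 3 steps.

-3800.784

∇L = (18s + 18t + 6, 18s + 36t - 12)
(s₁, t₁) = (3, 0.5) − 0.1·(69, 60) = (-3.9, -5.5)
(s₂, t₂) = (-3.9, -5.5) − 0.1·(-163.2, -280.2) = (12.42, 22.52)
(s₃, t₃) = (12.42, 22.52) − 0.1·(634.92, 1022.28) = (-51.072, -79.708)
∂L/∂t at (-51.072, -79.708) = -3800.784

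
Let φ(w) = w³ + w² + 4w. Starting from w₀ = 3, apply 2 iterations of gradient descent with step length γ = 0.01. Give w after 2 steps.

2.329893

φ′(w) = 3w² + 2w + 4
Step 1: φ′(3) = 37; w₁ = 3 − 0.01·37 = 2.63
Step 2: φ′(2.63) = 30.0107; w₂ = 2.63 − 0.01·30.0107 = 2.329893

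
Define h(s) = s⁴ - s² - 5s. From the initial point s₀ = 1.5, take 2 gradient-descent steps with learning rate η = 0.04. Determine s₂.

h′(s) = 4s³ - 2s - 5
s₁ = 1.5 − 0.04·5.5 = 1.28
s₂ = 1.28 − 0.04·0.828608 = 1.24685568

1.24685568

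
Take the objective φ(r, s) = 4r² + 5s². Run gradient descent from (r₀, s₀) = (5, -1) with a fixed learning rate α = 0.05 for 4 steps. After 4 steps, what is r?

∇φ = (8r, 10s)
Step 1: at (5, -1), ∇φ = (40, -10) → (5, -1) − 0.05·(40, -10) = (3, -0.5)
Step 2: at (3, -0.5), ∇φ = (24, -5) → (3, -0.5) − 0.05·(24, -5) = (1.8, -0.25)
Step 3: at (1.8, -0.25), ∇φ = (14.4, -2.5) → (1.8, -0.25) − 0.05·(14.4, -2.5) = (1.08, -0.125)
Step 4: at (1.08, -0.125), ∇φ = (8.64, -1.25) → (1.08, -0.125) − 0.05·(8.64, -1.25) = (0.648, -0.0625)
r = 0.648

0.648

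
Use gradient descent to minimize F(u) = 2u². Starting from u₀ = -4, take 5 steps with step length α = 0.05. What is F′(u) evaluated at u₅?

-5.24288

F′(u) = 4u
Step 1: F′(-4) = -16; u₁ = -4 − 0.05·(-16) = -3.2
Step 2: F′(-3.2) = -12.8; u₂ = -3.2 − 0.05·(-12.8) = -2.56
Step 3: F′(-2.56) = -10.24; u₃ = -2.56 − 0.05·(-10.24) = -2.048
Step 4: F′(-2.048) = -8.192; u₄ = -2.048 − 0.05·(-8.192) = -1.6384
Step 5: F′(-1.6384) = -6.5536; u₅ = -1.6384 − 0.05·(-6.5536) = -1.31072
F′(u) at (-1.31072) = -5.24288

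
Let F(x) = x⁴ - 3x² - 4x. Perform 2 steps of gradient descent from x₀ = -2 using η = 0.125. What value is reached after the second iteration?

1.75

F′(x) = 4x³ - 6x - 4
Step 1: F′(-2) = -24; x₁ = -2 − 0.125·(-24) = 1
Step 2: F′(1) = -6; x₂ = 1 − 0.125·(-6) = 1.75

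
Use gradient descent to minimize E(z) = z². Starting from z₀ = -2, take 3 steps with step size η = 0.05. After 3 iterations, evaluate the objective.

E′(z) = 2z
z₁ = -2 − 0.05·(-4) = -1.8
z₂ = -1.8 − 0.05·(-3.6) = -1.62
z₃ = -1.62 − 0.05·(-3.24) = -1.458
E(-1.458) = 2.125764

2.125764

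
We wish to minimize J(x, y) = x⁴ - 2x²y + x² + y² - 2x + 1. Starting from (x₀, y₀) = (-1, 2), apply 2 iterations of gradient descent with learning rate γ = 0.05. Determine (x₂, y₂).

∇J = (4x³ - 4xy + 2x - 2, -2x² + 2y)
Step 1: at (-1, 2), ∇J = (0, 2) → (-1, 2) − 0.05·(0, 2) = (-1, 1.9)
Step 2: at (-1, 1.9), ∇J = (-0.4, 1.8) → (-1, 1.9) − 0.05·(-0.4, 1.8) = (-0.98, 1.81)

(-0.98, 1.81)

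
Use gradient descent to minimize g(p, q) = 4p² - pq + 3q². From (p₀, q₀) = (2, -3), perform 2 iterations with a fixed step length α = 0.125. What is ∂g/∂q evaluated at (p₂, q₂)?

∇g = (8p - q, -p + 6q)
Step 1: at (2, -3), ∇g = (19, -20) → (2, -3) − 0.125·(19, -20) = (-0.375, -0.5)
Step 2: at (-0.375, -0.5), ∇g = (-2.5, -2.625) → (-0.375, -0.5) − 0.125·(-2.5, -2.625) = (-0.0625, -0.171875)
∂g/∂q at (-0.0625, -0.171875) = -0.96875

-0.96875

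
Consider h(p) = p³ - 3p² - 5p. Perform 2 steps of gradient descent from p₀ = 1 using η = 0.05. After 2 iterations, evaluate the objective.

h′(p) = 3p² - 6p - 5
Step 1: h′(1) = -8; p₁ = 1 − 0.05·(-8) = 1.4
Step 2: h′(1.4) = -7.52; p₂ = 1.4 − 0.05·(-7.52) = 1.776
h(1.776) = -12.740711424

-12.740711424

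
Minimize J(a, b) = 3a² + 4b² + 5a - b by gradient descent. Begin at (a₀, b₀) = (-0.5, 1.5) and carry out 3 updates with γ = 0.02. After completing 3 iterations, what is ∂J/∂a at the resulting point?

1.362944

∇J = (6a + 5, 8b - 1)
(a₁, b₁) = (-0.5, 1.5) − 0.02·(2, 11) = (-0.54, 1.28)
(a₂, b₂) = (-0.54, 1.28) − 0.02·(1.76, 9.24) = (-0.5752, 1.0952)
(a₃, b₃) = (-0.5752, 1.0952) − 0.02·(1.5488, 7.7616) = (-0.606176, 0.939968)
∂J/∂a at (-0.606176, 0.939968) = 1.362944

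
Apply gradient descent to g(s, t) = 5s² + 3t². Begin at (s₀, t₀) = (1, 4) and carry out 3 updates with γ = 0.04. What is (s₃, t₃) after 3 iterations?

(0.216, 1.755904)

∇g = (10s, 6t)
Step 1: at (1, 4), ∇g = (10, 24) → (1, 4) − 0.04·(10, 24) = (0.6, 3.04)
Step 2: at (0.6, 3.04), ∇g = (6, 18.24) → (0.6, 3.04) − 0.04·(6, 18.24) = (0.36, 2.3104)
Step 3: at (0.36, 2.3104), ∇g = (3.6, 13.8624) → (0.36, 2.3104) − 0.04·(3.6, 13.8624) = (0.216, 1.755904)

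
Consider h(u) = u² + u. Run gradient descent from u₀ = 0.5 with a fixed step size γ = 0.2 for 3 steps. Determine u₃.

-0.284

h′(u) = 2u + 1
Step 1: h′(0.5) = 2; u₁ = 0.5 − 0.2·2 = 0.1
Step 2: h′(0.1) = 1.2; u₂ = 0.1 − 0.2·1.2 = -0.14
Step 3: h′(-0.14) = 0.72; u₃ = -0.14 − 0.2·0.72 = -0.284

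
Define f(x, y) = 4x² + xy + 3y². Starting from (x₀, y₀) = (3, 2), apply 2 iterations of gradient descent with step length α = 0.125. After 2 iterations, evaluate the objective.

0.01171875

∇f = (8x + y, x + 6y)
(x₁, y₁) = (3, 2) − 0.125·(26, 15) = (-0.25, 0.125)
(x₂, y₂) = (-0.25, 0.125) − 0.125·(-1.875, 0.5) = (-0.015625, 0.0625)
f(-0.015625, 0.0625) = 0.01171875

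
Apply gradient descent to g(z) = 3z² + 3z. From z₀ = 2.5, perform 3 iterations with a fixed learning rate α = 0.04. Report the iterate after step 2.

1.2328

g′(z) = 6z + 3
z₁ = 2.5 − 0.04·18 = 1.78
z₂ = 1.78 − 0.04·13.68 = 1.2328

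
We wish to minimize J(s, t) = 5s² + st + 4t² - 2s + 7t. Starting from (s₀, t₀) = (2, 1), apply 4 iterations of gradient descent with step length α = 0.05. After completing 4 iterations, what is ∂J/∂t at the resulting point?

∇J = (10s + t - 2, s + 8t + 7)
(s₁, t₁) = (2, 1) − 0.05·(19, 17) = (1.05, 0.15)
(s₂, t₂) = (1.05, 0.15) − 0.05·(8.65, 9.25) = (0.6175, -0.3125)
(s₃, t₃) = (0.6175, -0.3125) − 0.05·(3.8625, 5.1175) = (0.424375, -0.568375)
(s₄, t₄) = (0.424375, -0.568375) − 0.05·(1.675375, 2.877375) = (0.34060625, -0.71224375)
∂J/∂t at (0.34060625, -0.71224375) = 1.64265625

1.64265625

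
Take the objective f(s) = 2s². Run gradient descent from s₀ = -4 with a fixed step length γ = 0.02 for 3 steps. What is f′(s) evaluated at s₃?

-12.459008

f′(s) = 4s
Step 1: f′(-4) = -16; s₁ = -4 − 0.02·(-16) = -3.68
Step 2: f′(-3.68) = -14.72; s₂ = -3.68 − 0.02·(-14.72) = -3.3856
Step 3: f′(-3.3856) = -13.5424; s₃ = -3.3856 − 0.02·(-13.5424) = -3.114752
f′(s) at (-3.114752) = -12.459008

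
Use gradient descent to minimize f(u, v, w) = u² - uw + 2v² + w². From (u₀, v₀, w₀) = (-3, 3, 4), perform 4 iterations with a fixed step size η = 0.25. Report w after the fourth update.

0.171875

∇f = (2u - w, 4v, -u + 2w)
Step 1: at (-3, 3, 4), ∇f = (-10, 12, 11) → (-3, 3, 4) − 0.25·(-10, 12, 11) = (-0.5, 0, 1.25)
Step 2: at (-0.5, 0, 1.25), ∇f = (-2.25, 0, 3) → (-0.5, 0, 1.25) − 0.25·(-2.25, 0, 3) = (0.0625, 0, 0.5)
Step 3: at (0.0625, 0, 0.5), ∇f = (-0.375, 0, 0.9375) → (0.0625, 0, 0.5) − 0.25·(-0.375, 0, 0.9375) = (0.15625, 0, 0.265625)
Step 4: at (0.15625, 0, 0.265625), ∇f = (0.046875, 0, 0.375) → (0.15625, 0, 0.265625) − 0.25·(0.046875, 0, 0.375) = (0.14453125, 0, 0.171875)
w = 0.171875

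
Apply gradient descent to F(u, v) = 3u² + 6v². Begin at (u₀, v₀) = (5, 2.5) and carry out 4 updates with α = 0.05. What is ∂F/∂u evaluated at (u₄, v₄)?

7.203

∇F = (6u, 12v)
(u₁, v₁) = (5, 2.5) − 0.05·(30, 30) = (3.5, 1)
(u₂, v₂) = (3.5, 1) − 0.05·(21, 12) = (2.45, 0.4)
(u₃, v₃) = (2.45, 0.4) − 0.05·(14.7, 4.8) = (1.715, 0.16)
(u₄, v₄) = (1.715, 0.16) − 0.05·(10.29, 1.92) = (1.2005, 0.064)
∂F/∂u at (1.2005, 0.064) = 7.203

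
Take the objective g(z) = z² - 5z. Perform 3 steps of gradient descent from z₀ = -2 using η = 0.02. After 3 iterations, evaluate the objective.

g′(z) = 2z - 5
z₁ = -2 − 0.02·(-9) = -1.82
z₂ = -1.82 − 0.02·(-8.64) = -1.6472
z₃ = -1.6472 − 0.02·(-8.2944) = -1.481312
g(-1.481312) = 9.600845241344

9.600845241344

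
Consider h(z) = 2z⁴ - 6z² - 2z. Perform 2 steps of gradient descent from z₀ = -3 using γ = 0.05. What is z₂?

-80.9324

h′(z) = 8z³ - 12z - 2
Step 1: h′(-3) = -182; z₁ = -3 − 0.05·(-182) = 6.1
Step 2: h′(6.1) = 1740.648; z₂ = 6.1 − 0.05·1740.648 = -80.9324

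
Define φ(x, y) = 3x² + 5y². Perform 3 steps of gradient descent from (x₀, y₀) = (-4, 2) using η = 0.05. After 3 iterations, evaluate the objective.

5.959652

∇φ = (6x, 10y)
(x₁, y₁) = (-4, 2) − 0.05·(-24, 20) = (-2.8, 1)
(x₂, y₂) = (-2.8, 1) − 0.05·(-16.8, 10) = (-1.96, 0.5)
(x₃, y₃) = (-1.96, 0.5) − 0.05·(-11.76, 5) = (-1.372, 0.25)
φ(-1.372, 0.25) = 5.959652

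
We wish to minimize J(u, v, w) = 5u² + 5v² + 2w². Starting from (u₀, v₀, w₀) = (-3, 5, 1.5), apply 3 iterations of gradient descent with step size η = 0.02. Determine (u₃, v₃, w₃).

(-1.536, 2.56, 1.168032)

∇J = (10u, 10v, 4w)
(u₁, v₁, w₁) = (-3, 5, 1.5) − 0.02·(-30, 50, 6) = (-2.4, 4, 1.38)
(u₂, v₂, w₂) = (-2.4, 4, 1.38) − 0.02·(-24, 40, 5.52) = (-1.92, 3.2, 1.2696)
(u₃, v₃, w₃) = (-1.92, 3.2, 1.2696) − 0.02·(-19.2, 32, 5.0784) = (-1.536, 2.56, 1.168032)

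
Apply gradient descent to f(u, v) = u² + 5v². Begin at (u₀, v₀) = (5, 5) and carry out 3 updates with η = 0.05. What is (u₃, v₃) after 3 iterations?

∇f = (2u, 10v)
(u₁, v₁) = (5, 5) − 0.05·(10, 50) = (4.5, 2.5)
(u₂, v₂) = (4.5, 2.5) − 0.05·(9, 25) = (4.05, 1.25)
(u₃, v₃) = (4.05, 1.25) − 0.05·(8.1, 12.5) = (3.645, 0.625)

(3.645, 0.625)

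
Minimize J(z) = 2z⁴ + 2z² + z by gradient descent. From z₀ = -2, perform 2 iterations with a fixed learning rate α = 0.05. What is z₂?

-0.29955

J′(z) = 8z³ + 4z + 1
Step 1: J′(-2) = -71; z₁ = -2 − 0.05·(-71) = 1.55
Step 2: J′(1.55) = 36.991; z₂ = 1.55 − 0.05·36.991 = -0.29955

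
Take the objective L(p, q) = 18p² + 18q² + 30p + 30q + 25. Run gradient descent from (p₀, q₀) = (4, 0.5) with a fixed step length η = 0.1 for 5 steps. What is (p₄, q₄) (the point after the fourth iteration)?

(220.0384, 60.0968)

∇L = (36p + 30, 36q + 30)
(p₁, q₁) = (4, 0.5) − 0.1·(174, 48) = (-13.4, -4.3)
(p₂, q₂) = (-13.4, -4.3) − 0.1·(-452.4, -124.8) = (31.84, 8.18)
(p₃, q₃) = (31.84, 8.18) − 0.1·(1176.24, 324.48) = (-85.784, -24.268)
(p₄, q₄) = (-85.784, -24.268) − 0.1·(-3058.224, -843.648) = (220.0384, 60.0968)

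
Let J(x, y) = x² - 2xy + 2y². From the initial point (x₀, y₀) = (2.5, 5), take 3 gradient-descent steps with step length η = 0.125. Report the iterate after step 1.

∇J = (2x - 2y, -2x + 4y)
Step 1: at (2.5, 5), ∇J = (-5, 15) → (2.5, 5) − 0.125·(-5, 15) = (3.125, 3.125)

(3.125, 3.125)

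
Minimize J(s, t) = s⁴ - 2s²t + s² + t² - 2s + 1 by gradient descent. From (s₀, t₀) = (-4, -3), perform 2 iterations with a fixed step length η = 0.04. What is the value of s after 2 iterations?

-94.42733056

∇J = (4s³ - 4st + 2s - 2, -2s² + 2t)
Step 1: at (-4, -3), ∇J = (-314, -38) → (-4, -3) − 0.04·(-314, -38) = (8.56, -1.48)
Step 2: at (8.56, -1.48), ∇J = (2574.683264, -149.5072) → (8.56, -1.48) − 0.04·(2574.683264, -149.5072) = (-94.42733056, 4.500288)
s = -94.42733056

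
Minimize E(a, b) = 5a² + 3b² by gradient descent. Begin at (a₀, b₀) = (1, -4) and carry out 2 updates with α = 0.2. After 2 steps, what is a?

1

∇E = (10a, 6b)
(a₁, b₁) = (1, -4) − 0.2·(10, -24) = (-1, 0.8)
(a₂, b₂) = (-1, 0.8) − 0.2·(-10, 4.8) = (1, -0.16)
a = 1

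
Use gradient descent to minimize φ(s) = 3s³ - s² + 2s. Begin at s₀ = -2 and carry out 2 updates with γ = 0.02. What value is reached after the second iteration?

-4.445408

φ′(s) = 9s² - 2s + 2
Step 1: φ′(-2) = 42; s₁ = -2 − 0.02·42 = -2.84
Step 2: φ′(-2.84) = 80.2704; s₂ = -2.84 − 0.02·80.2704 = -4.445408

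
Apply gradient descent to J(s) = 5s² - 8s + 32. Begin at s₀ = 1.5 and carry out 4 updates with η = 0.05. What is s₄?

J′(s) = 10s - 8
Step 1: J′(1.5) = 7; s₁ = 1.5 − 0.05·7 = 1.15
Step 2: J′(1.15) = 3.5; s₂ = 1.15 − 0.05·3.5 = 0.975
Step 3: J′(0.975) = 1.75; s₃ = 0.975 − 0.05·1.75 = 0.8875
Step 4: J′(0.8875) = 0.875; s₄ = 0.8875 − 0.05·0.875 = 0.84375

0.84375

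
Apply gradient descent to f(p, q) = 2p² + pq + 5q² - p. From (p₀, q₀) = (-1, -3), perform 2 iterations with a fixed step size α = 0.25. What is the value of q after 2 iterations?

-7.375

∇f = (4p + q - 1, p + 10q)
Step 1: at (-1, -3), ∇f = (-8, -31) → (-1, -3) − 0.25·(-8, -31) = (1, 4.75)
Step 2: at (1, 4.75), ∇f = (7.75, 48.5) → (1, 4.75) − 0.25·(7.75, 48.5) = (-0.9375, -7.375)
q = -7.375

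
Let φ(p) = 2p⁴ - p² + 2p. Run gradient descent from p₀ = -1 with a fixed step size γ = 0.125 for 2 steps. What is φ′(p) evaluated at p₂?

φ′(p) = 8p³ - 2p + 2
p₁ = -1 − 0.125·(-4) = -0.5
p₂ = -0.5 − 0.125·2 = -0.75
φ′(p) at (-0.75) = 0.125

0.125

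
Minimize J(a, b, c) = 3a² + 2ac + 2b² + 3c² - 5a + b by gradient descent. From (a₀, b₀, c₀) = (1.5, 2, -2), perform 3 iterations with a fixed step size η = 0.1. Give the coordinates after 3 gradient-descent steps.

(1.176, 0.236, -0.56)

∇J = (6a + 2c - 5, 4b + 1, 2a + 6c)
(a₁, b₁, c₁) = (1.5, 2, -2) − 0.1·(0, 9, -9) = (1.5, 1.1, -1.1)
(a₂, b₂, c₂) = (1.5, 1.1, -1.1) − 0.1·(1.8, 5.4, -3.6) = (1.32, 0.56, -0.74)
(a₃, b₃, c₃) = (1.32, 0.56, -0.74) − 0.1·(1.44, 3.24, -1.8) = (1.176, 0.236, -0.56)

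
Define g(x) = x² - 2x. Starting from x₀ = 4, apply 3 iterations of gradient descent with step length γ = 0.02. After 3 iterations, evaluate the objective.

g′(x) = 2x - 2
Step 1: g′(4) = 6; x₁ = 4 − 0.02·6 = 3.88
Step 2: g′(3.88) = 5.76; x₂ = 3.88 − 0.02·5.76 = 3.7648
Step 3: g′(3.7648) = 5.5296; x₃ = 3.7648 − 0.02·5.5296 = 3.654208
g(3.654208) = 6.044820107264

6.044820107264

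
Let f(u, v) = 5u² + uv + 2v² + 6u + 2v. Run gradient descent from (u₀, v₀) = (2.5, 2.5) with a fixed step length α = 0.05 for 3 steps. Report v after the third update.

∇f = (10u + v + 6, u + 4v + 2)
(u₁, v₁) = (2.5, 2.5) − 0.05·(33.5, 14.5) = (0.825, 1.775)
(u₂, v₂) = (0.825, 1.775) − 0.05·(16.025, 9.925) = (0.02375, 1.27875)
(u₃, v₃) = (0.02375, 1.27875) − 0.05·(7.51625, 7.13875) = (-0.3520625, 0.9218125)
v = 0.9218125

0.9218125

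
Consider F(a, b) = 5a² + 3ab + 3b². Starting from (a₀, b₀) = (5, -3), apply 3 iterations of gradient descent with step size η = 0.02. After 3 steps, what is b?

-2.708664

∇F = (10a + 3b, 3a + 6b)
(a₁, b₁) = (5, -3) − 0.02·(41, -3) = (4.18, -2.94)
(a₂, b₂) = (4.18, -2.94) − 0.02·(32.98, -5.1) = (3.5204, -2.838)
(a₃, b₃) = (3.5204, -2.838) − 0.02·(26.69, -6.4668) = (2.9866, -2.708664)
b = -2.708664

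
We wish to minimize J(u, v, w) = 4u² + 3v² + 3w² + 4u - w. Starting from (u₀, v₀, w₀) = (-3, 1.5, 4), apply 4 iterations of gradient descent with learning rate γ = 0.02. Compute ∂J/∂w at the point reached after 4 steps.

13.79299328

∇J = (8u + 4, 6v, 6w - 1)
Step 1: at (-3, 1.5, 4), ∇J = (-20, 9, 23) → (-3, 1.5, 4) − 0.02·(-20, 9, 23) = (-2.6, 1.32, 3.54)
Step 2: at (-2.6, 1.32, 3.54), ∇J = (-16.8, 7.92, 20.24) → (-2.6, 1.32, 3.54) − 0.02·(-16.8, 7.92, 20.24) = (-2.264, 1.1616, 3.1352)
Step 3: at (-2.264, 1.1616, 3.1352), ∇J = (-14.112, 6.9696, 17.8112) → (-2.264, 1.1616, 3.1352) − 0.02·(-14.112, 6.9696, 17.8112) = (-1.98176, 1.022208, 2.778976)
Step 4: at (-1.98176, 1.022208, 2.778976), ∇J = (-11.85408, 6.133248, 15.673856) → (-1.98176, 1.022208, 2.778976) − 0.02·(-11.85408, 6.133248, 15.673856) = (-1.7446784, 0.89954304, 2.46549888)
∂J/∂w at (-1.7446784, 0.89954304, 2.46549888) = 13.79299328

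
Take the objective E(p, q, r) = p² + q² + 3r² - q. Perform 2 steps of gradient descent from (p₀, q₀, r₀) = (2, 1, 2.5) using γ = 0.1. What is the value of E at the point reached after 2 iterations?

∇E = (2p, 2q - 1, 6r)
(p₁, q₁, r₁) = (2, 1, 2.5) − 0.1·(4, 1, 15) = (1.6, 0.9, 1)
(p₂, q₂, r₂) = (1.6, 0.9, 1) − 0.1·(3.2, 0.8, 6) = (1.28, 0.82, 0.4)
E(1.28, 0.82, 0.4) = 1.9708

1.9708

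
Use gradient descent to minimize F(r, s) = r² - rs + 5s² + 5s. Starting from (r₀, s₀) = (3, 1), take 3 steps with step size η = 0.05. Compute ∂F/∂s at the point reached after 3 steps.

1.935125

∇F = (2r - s, -r + 10s + 5)
(r₁, s₁) = (3, 1) − 0.05·(5, 12) = (2.75, 0.4)
(r₂, s₂) = (2.75, 0.4) − 0.05·(5.1, 6.25) = (2.495, 0.0875)
(r₃, s₃) = (2.495, 0.0875) − 0.05·(4.9025, 3.38) = (2.249875, -0.0815)
∂F/∂s at (2.249875, -0.0815) = 1.935125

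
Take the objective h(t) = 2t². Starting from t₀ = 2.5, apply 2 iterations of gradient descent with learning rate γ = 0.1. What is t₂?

h′(t) = 4t
Step 1: h′(2.5) = 10; t₁ = 2.5 − 0.1·10 = 1.5
Step 2: h′(1.5) = 6; t₂ = 1.5 − 0.1·6 = 0.9

0.9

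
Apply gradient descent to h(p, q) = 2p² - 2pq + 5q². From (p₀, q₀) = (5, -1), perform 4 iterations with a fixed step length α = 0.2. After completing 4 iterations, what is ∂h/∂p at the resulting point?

∇h = (4p - 2q, -2p + 10q)
(p₁, q₁) = (5, -1) − 0.2·(22, -20) = (0.6, 3)
(p₂, q₂) = (0.6, 3) − 0.2·(-3.6, 28.8) = (1.32, -2.76)
(p₃, q₃) = (1.32, -2.76) − 0.2·(10.8, -30.24) = (-0.84, 3.288)
(p₄, q₄) = (-0.84, 3.288) − 0.2·(-9.936, 34.56) = (1.1472, -3.624)
∂h/∂p at (1.1472, -3.624) = 11.8368

11.8368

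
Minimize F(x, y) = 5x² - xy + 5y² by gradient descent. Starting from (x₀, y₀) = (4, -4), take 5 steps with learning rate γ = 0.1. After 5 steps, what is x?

-0.00004

∇F = (10x - y, -x + 10y)
(x₁, y₁) = (4, -4) − 0.1·(44, -44) = (-0.4, 0.4)
(x₂, y₂) = (-0.4, 0.4) − 0.1·(-4.4, 4.4) = (0.04, -0.04)
(x₃, y₃) = (0.04, -0.04) − 0.1·(0.44, -0.44) = (-0.004, 0.004)
(x₄, y₄) = (-0.004, 0.004) − 0.1·(-0.044, 0.044) = (0.0004, -0.0004)
(x₅, y₅) = (0.0004, -0.0004) − 0.1·(0.0044, -0.0044) = (-0.00004, 0.00004)
x = -0.00004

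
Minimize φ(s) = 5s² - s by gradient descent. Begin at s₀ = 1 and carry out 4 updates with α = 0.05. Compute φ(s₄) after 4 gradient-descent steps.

φ′(s) = 10s - 1
s₁ = 1 − 0.05·9 = 0.55
s₂ = 0.55 − 0.05·4.5 = 0.325
s₃ = 0.325 − 0.05·2.25 = 0.2125
s₄ = 0.2125 − 0.05·1.125 = 0.15625
φ(0.15625) = -0.0341796875

-0.0341796875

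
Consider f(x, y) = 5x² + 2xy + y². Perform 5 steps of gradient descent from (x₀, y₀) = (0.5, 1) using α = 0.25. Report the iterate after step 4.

(4.75, 1.25)

∇f = (10x + 2y, 2x + 2y)
Step 1: at (0.5, 1), ∇f = (7, 3) → (0.5, 1) − 0.25·(7, 3) = (-1.25, 0.25)
Step 2: at (-1.25, 0.25), ∇f = (-12, -2) → (-1.25, 0.25) − 0.25·(-12, -2) = (1.75, 0.75)
Step 3: at (1.75, 0.75), ∇f = (19, 5) → (1.75, 0.75) − 0.25·(19, 5) = (-3, -0.5)
Step 4: at (-3, -0.5), ∇f = (-31, -7) → (-3, -0.5) − 0.25·(-31, -7) = (4.75, 1.25)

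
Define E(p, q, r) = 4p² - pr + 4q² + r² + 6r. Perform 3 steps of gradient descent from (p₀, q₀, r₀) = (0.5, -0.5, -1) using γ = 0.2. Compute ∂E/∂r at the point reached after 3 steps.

1.24

∇E = (8p - r, 8q, -p + 2r + 6)
Step 1: at (0.5, -0.5, -1), ∇E = (5, -4, 3.5) → (0.5, -0.5, -1) − 0.2·(5, -4, 3.5) = (-0.5, 0.3, -1.7)
Step 2: at (-0.5, 0.3, -1.7), ∇E = (-2.3, 2.4, 3.1) → (-0.5, 0.3, -1.7) − 0.2·(-2.3, 2.4, 3.1) = (-0.04, -0.18, -2.32)
Step 3: at (-0.04, -0.18, -2.32), ∇E = (2, -1.44, 1.4) → (-0.04, -0.18, -2.32) − 0.2·(2, -1.44, 1.4) = (-0.44, 0.108, -2.6)
∂E/∂r at (-0.44, 0.108, -2.6) = 1.24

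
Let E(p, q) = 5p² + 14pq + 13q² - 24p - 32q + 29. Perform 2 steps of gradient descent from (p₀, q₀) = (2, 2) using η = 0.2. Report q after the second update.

∇E = (10p + 14q - 24, 14p + 26q - 32)
(p₁, q₁) = (2, 2) − 0.2·(24, 48) = (-2.8, -7.6)
(p₂, q₂) = (-2.8, -7.6) − 0.2·(-158.4, -268.8) = (28.88, 46.16)
q = 46.16

46.16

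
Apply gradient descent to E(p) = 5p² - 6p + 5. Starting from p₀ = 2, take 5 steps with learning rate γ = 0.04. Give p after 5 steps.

E′(p) = 10p - 6
Step 1: E′(2) = 14; p₁ = 2 − 0.04·14 = 1.44
Step 2: E′(1.44) = 8.4; p₂ = 1.44 − 0.04·8.4 = 1.104
Step 3: E′(1.104) = 5.04; p₃ = 1.104 − 0.04·5.04 = 0.9024
Step 4: E′(0.9024) = 3.024; p₄ = 0.9024 − 0.04·3.024 = 0.78144
Step 5: E′(0.78144) = 1.8144; p₅ = 0.78144 − 0.04·1.8144 = 0.708864

0.708864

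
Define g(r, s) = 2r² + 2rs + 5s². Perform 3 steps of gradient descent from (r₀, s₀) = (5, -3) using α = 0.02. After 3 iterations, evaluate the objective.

38.1607031808

∇g = (4r + 2s, 2r + 10s)
Step 1: at (5, -3), ∇g = (14, -20) → (5, -3) − 0.02·(14, -20) = (4.72, -2.6)
Step 2: at (4.72, -2.6), ∇g = (13.68, -16.56) → (4.72, -2.6) − 0.02·(13.68, -16.56) = (4.4464, -2.2688)
Step 3: at (4.4464, -2.2688), ∇g = (13.248, -13.7952) → (4.4464, -2.2688) − 0.02·(13.248, -13.7952) = (4.18144, -1.992896)
g(4.18144, -1.992896) = 38.1607031808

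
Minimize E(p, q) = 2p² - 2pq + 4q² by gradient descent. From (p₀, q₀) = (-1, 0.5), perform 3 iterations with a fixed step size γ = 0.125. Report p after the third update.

∇E = (4p - 2q, -2p + 8q)
Step 1: at (-1, 0.5), ∇E = (-5, 6) → (-1, 0.5) − 0.125·(-5, 6) = (-0.375, -0.25)
Step 2: at (-0.375, -0.25), ∇E = (-1, -1.25) → (-0.375, -0.25) − 0.125·(-1, -1.25) = (-0.25, -0.09375)
Step 3: at (-0.25, -0.09375), ∇E = (-0.8125, -0.25) → (-0.25, -0.09375) − 0.125·(-0.8125, -0.25) = (-0.1484375, -0.0625)
p = -0.1484375

-0.1484375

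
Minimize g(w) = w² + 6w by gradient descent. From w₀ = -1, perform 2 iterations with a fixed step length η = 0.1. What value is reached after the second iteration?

-1.72

g′(w) = 2w + 6
w₁ = -1 − 0.1·4 = -1.4
w₂ = -1.4 − 0.1·3.2 = -1.72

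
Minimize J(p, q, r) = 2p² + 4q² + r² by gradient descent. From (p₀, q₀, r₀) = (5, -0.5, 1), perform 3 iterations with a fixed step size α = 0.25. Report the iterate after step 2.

(0, -0.5, 0.25)

∇J = (4p, 8q, 2r)
(p₁, q₁, r₁) = (5, -0.5, 1) − 0.25·(20, -4, 2) = (0, 0.5, 0.5)
(p₂, q₂, r₂) = (0, 0.5, 0.5) − 0.25·(0, 4, 1) = (0, -0.5, 0.25)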